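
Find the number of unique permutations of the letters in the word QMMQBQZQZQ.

Letters (B:1, M:2, Q:5, Z:2). Total letters: 10.
Permutations = 10!/(5! x 2! x 2!).

Final answer: 7560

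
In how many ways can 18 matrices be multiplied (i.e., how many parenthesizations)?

This is a standard Catalan-number count: the answer is C_n. Here n = 18 - 1 = 17.
C_n = C(2n,n)/(n+1), so C_{17} = C(34,17)/18 = 2333606220/18.

Final answer: C_{17} = 129644790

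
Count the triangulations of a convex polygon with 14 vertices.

This is counted by the nth Catalan number C_n. Here n = 14 - 2 = 12.
C_n = C(2n,n) - C(2n,n+1), so C_{12} = C(24,12) - C(24,13) = 2704156 - 2496144.

Final answer: C_{12} = 208012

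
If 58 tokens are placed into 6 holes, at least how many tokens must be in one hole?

By the pigeonhole principle: ceiling(58/6).

Final answer: 10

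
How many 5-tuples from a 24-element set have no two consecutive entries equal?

First character: 24 choices. Each subsequent: 23 choices (must differ from the previous one).
Total: 24 x 23^4.

Final answer: 24 x 23^{4} = 6716184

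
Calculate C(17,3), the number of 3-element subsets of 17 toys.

C(17,3) = 17!/(3! x (17-3)!).

Final answer: C(17,3) = 680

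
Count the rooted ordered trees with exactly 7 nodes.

This is a standard Catalan-number count: the answer is C_n. Here n = 7 - 1 = 6.
C_n = (2n)!/(n!(n+1)!), so C_{6} = 12!/(6! x 7!) = C(12,6)/7 = 924/7.

Final answer: C_{6} = 132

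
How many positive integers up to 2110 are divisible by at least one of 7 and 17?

Multiples of 7: 301. Multiples of 17: 124. Of both (lcm=119): 17.
By inclusion-exclusion: 301 + 124 - 17.

Final answer: 408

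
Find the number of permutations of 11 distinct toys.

The number of ways to arrange 11 distinct objects is 11!.

Final answer: 11! = 39916800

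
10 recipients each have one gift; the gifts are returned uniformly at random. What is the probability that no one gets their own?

Use the recurrence D(n) = (n-1)(D(n-1) + D(n-2)) with D(0)=1, D(1)=0.
Building up: D(2)=1, D(3)=2, D(4)=9, D(5)=44, D(6)=265, D(7)=1854, D(8)=14833, D(9)=133496, D(10)=1334961.
Total arrangements: 10! = 3628800.
Probability = D(10)/10! = 16481/44800.

Final answer: D(10)/10! = 1334961/3628800 = 0.367879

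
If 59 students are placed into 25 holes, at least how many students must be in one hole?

By the pigeonhole principle: ceiling(59/25).

Final answer: 3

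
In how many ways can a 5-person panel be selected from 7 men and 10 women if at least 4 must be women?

Sum over valid woman counts:
C(10,4)C(7,1) = 1470
C(10,5)C(7,0) = 252
Total: 1470 + 252.

Final answer: 1722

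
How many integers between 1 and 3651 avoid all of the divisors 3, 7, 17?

|div by 3|=1217, |div by 7|=521, |div by 17|=214.
|div by 3&7|=173, |div by 3&17|=71, |div by 7&17|=30, |div by all|=10.
By inclusion-exclusion, divisible by at least one: 1217+521+214-173-71-30+10 = 1688.
Not divisible by any: 3651 - 1688.

Final answer: 1963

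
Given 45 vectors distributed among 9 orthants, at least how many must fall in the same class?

By pigeonhole with 45 objects and 9 categories: ceiling(45/9).

Final answer: 5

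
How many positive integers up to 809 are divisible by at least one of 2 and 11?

Multiples of 2: 404. Multiples of 11: 73. Of both (lcm=22): 36.
By inclusion-exclusion: 404 + 73 - 36.

Final answer: 441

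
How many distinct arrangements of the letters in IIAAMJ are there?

Letters (A:2, I:2, J:1, M:1). Total letters: 6.
Permutations = 6!/(2! x 2!).

Final answer: 180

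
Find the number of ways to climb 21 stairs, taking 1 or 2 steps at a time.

Condition on the final move: it is a 1-step (f(n-1) ways to get there) or a 2-step (f(n-2) ways), so f(n) = f(n-1) + f(n-2), with f(1)=1, f(2)=2.
Building up term by term: f(1)=1, f(2)=2, f(3)=3, f(4)=5, f(5)=8, f(6)=13, f(7)=21, f(8)=34, f(9)=55, f(10)=89, f(11)=144, f(12)=233, f(13)=377, f(14)=610, f(15)=987, f(16)=1597, f(17)=2584, f(18)=4181, f(19)=6765, f(20)=10946, f(21)=17711.

Final answer: 17711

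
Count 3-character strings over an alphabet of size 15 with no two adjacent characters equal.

Let g(n) count such strings. g(1) = 15, and each valid string of length n-1 extends in 14 ways (any symbol but the last), so g(n) = 14 g(n-1).
Total: g(3) = 15 x 14^2.

Final answer: 15 x 14^{2} = 2940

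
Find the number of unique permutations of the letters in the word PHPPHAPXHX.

Letters (A:1, H:3, P:4, X:2). Total letters: 10.
Permutations = 10!/(4! x 3! x 2!).

Final answer: 12600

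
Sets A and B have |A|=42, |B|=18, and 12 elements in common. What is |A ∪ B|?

|A union B| = |A| + |B| - |A intersect B| = 42 + 18 - 12.

Final answer: 48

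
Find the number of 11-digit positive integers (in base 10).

First digit: 9 choices (1-9). Each of the remaining 10 digits: 10 choices.
Total: 9 x 10^10.

Final answer: 90000000000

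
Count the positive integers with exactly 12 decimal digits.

These are the integers in [10^11, 10^12), so the count is 10^12 - 10^11 = 9 x 10^11.

Final answer: 900000000000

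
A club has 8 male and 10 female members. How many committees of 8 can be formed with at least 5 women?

Sum over valid woman counts:
C(10,5)C(8,3) = 14112
C(10,6)C(8,2) = 5880
C(10,7)C(8,1) = 960
C(10,8)C(8,0) = 45
Total: 14112 + 5880 + 960 + 45.

Final answer: 20997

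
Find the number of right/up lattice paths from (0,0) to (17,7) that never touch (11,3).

Total paths to (17,7): C(24,7) = 346104.
Paths through (11,3): C(14,3) x C(10,4) = 76440.
Avoiding (11,3): 346104 - 76440.

Final answer: 269664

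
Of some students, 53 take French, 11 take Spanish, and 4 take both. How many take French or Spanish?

|A union B| = |A| + |B| - |A intersect B| = 53 + 11 - 4.

Final answer: 60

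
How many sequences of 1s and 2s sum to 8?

Let f(n) be the number of climbs. Removing the last move (1 or 2 steps) gives f(n) = f(n-1) + f(n-2); base cases f(1)=1, f(2)=2.
Computing successive values: f(1)=1, f(2)=2, f(3)=3, f(4)=5, f(5)=8, f(6)=13, f(7)=21, f(8)=34.

Final answer: 34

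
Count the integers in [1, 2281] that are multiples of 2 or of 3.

Multiples of 2: 1140. Multiples of 3: 760. Of both (lcm=6): 380.
By inclusion-exclusion: 1140 + 760 - 380.

Final answer: 1520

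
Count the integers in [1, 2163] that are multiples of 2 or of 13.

Multiples of 2: 1081. Multiples of 13: 166. Of both (lcm=26): 83.
By inclusion-exclusion: 1081 + 166 - 83.

Final answer: 1164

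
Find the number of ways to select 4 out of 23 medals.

C(23,4) = 23!/(4! x 19!).

Final answer: \binom{23}{4} = 8855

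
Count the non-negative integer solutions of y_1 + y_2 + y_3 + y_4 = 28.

Stars and bars with 28 stars and 3 bars:
C(28+4-1, 4-1) = C(31,3).

Final answer: C(31,3) = 4495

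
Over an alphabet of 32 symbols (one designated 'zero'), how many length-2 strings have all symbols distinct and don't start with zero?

First digit: 31 (nonzero). Second: 31 (not first). Third: 30, etc.
Total: 31 x 31.

Final answer: 961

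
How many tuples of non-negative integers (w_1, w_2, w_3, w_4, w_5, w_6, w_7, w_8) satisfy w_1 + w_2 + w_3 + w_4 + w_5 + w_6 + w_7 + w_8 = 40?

Stars and bars with 40 stars and 7 bars:
C(40+8-1, 8-1) = C(47,7).

Final answer: C(47,7) = 62891499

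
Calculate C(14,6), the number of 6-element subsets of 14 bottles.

C(14,6) = 14!/(6! x (14-6)!).

Final answer: C(14,6) = 3003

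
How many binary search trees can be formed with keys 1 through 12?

This is counted by the nth Catalan number C_n. Here n = 12.
Using C_0 = 1 and C_(k+1) = C_k x 2(2k+1)/(k+2), build up term by term: C_1=1, C_2=2, C_3=5, C_4=14, C_5=42, C_6=132, C_7=429, C_8=1430, C_9=4862, C_10=16796, C_11=58786, C_12=208012.

Final answer: C_{12} = 208012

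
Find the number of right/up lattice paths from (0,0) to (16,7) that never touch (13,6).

Total paths to (16,7): C(23,7) = 245157.
Paths through (13,6): C(19,6) x C(4,1) = 108528.
Avoiding (13,6): 245157 - 108528.

Final answer: 136629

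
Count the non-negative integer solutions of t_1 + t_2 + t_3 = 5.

Stars and bars with 5 stars and 2 bars:
C(5+3-1, 3-1) = C(7,2).

Final answer: C(7,2) = 21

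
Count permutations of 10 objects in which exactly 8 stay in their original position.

Choose which 8 elements are fixed: C(10,8) = 45.
Derange the remaining 2 using D(j) = (j-1)(D(j-1) + D(j-2)), D(0)=1, D(1)=0: D(2)=1.
Total: 45 x 1.

Final answer: C(10,8) D(2) = 45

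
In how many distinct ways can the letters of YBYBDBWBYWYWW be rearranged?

Letters (B:4, D:1, W:4, Y:4). Total letters: 13.
Permutations = 13!/(4! x 4! x 4!).

Final answer: 450450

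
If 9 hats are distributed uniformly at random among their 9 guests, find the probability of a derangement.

Use the recurrence D(n) = (n-1)(D(n-1) + D(n-2)) with D(0)=1, D(1)=0.
Building up: D(2)=1, D(3)=2, D(4)=9, D(5)=44, D(6)=265, D(7)=1854, D(8)=14833, D(9)=133496.
Total arrangements: 9! = 362880.
Probability = D(9)/9! = 16687/45360.

Final answer: D(9)/9! = 133496/362880 = 0.367879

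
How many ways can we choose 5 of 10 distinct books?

C(10,5) = 10!/(5! x 5!).

Final answer: \binom{10}{5} = 252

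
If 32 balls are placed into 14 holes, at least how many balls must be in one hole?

By the pigeonhole principle: ceiling(32/14).

Final answer: 3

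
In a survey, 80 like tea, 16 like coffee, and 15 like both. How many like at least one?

|A union B| = |A| + |B| - |A intersect B| = 80 + 16 - 15.

Final answer: 81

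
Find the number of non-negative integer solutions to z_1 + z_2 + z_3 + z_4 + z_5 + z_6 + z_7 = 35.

Stars and bars with 35 stars and 6 bars:
C(35+7-1, 7-1) = C(41,6).

Final answer: C(41,6) = 4496388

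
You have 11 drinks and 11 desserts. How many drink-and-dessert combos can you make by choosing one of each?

By the multiplication principle: 11 x 11.

Final answer: 121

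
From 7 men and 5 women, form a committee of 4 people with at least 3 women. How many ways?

Sum over valid woman counts:
C(5,3)C(7,1) = 70
C(5,4)C(7,0) = 5
Total: 70 + 5.

Final answer: 75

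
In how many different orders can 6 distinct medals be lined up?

The number of ways to arrange 6 distinct objects is 6!.

Final answer: 6! = 720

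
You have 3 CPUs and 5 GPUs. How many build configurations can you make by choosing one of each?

By the multiplication principle: 3 x 5.

Final answer: 15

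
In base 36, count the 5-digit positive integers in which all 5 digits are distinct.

The leading digit has 35 choices (anything but zero); the next has 35 (anything but the first), then 34, and so on, one fewer each time.
Total: 35 x 35 x 34 x 33 x 32.

Final answer: 43982400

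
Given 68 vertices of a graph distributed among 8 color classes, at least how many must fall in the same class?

By pigeonhole with 68 objects and 8 categories: ceiling(68/8).

Final answer: 9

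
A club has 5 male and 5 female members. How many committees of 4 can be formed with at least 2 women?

Sum over valid woman counts:
C(5,2)C(5,2) = 100
C(5,3)C(5,1) = 50
C(5,4)C(5,0) = 5
Total: 100 + 50 + 5.

Final answer: 155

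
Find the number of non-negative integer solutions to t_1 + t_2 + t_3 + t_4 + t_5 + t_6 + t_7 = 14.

Stars and bars with 14 stars and 6 bars:
C(14+7-1, 7-1) = C(20,6).

Final answer: C(20,6) = 38760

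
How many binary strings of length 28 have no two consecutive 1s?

Classify by the final bit: ...0 gives a(n-1) strings, ...01 gives a(n-2) strings. Thus a(n) = a(n-1) + a(n-2) with a(1)=2, a(2)=3.
Building up term by term: a(1)=2, a(2)=3, a(3)=5, a(4)=8, a(5)=13, a(6)=21, a(7)=34, a(8)=55, a(9)=89, a(10)=144, a(11)=233, a(12)=377, a(13)=610, a(14)=987, a(15)=1597, a(16)=2584, a(17)=4181, a(18)=6765, a(19)=10946, a(20)=17711, a(21)=28657, a(22)=46368, a(23)=75025, a(24)=121393, a(25)=196418, a(26)=317811, a(27)=514229, a(28)=832040.

Final answer: 832040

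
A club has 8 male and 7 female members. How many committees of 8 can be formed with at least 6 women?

Sum over valid woman counts:
C(7,6)C(8,2) = 196
C(7,7)C(8,1) = 8
Total: 196 + 8.

Final answer: 204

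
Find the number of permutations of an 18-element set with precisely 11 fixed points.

Choose which 11 elements are fixed: C(18,11) = 31824.
Derange the remaining 7 using D(j) = (j-1)(D(j-1) + D(j-2)), D(0)=1, D(1)=0: D(2)=1, D(3)=2, D(4)=9, D(5)=44, D(6)=265, D(7)=1854.
Total: 31824 x 1854.

Final answer: C(18,11) D(7) = 59001696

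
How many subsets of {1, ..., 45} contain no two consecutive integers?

Let a(n) count such subsets of {1, ..., n}. Either n is excluded (a(n-1) ways) or n is included, forcing n-1 out (a(n-2) ways), so a(n) = a(n-1) + a(n-2) with a(1)=2, a(2)=3.
Computing successive values: a(1)=2, a(2)=3, a(3)=5, a(4)=8, a(5)=13, a(6)=21, a(7)=34, a(8)=55, a(9)=89, a(10)=144, a(11)=233, a(12)=377, a(13)=610, a(14)=987, a(15)=1597, a(16)=2584, a(17)=4181, a(18)=6765, a(19)=10946, a(20)=17711, a(21)=28657, a(22)=46368, a(23)=75025, a(24)=121393, a(25)=196418, a(26)=317811, a(27)=514229, a(28)=832040, a(29)=1346269, a(30)=2178309, a(31)=3524578, a(32)=5702887, a(33)=9227465, a(34)=14930352, a(35)=24157817, a(36)=39088169, a(37)=63245986, a(38)=102334155, a(39)=165580141, a(40)=267914296, a(41)=433494437, a(42)=701408733, a(43)=1134903170, a(44)=1836311903, a(45)=2971215073.

Final answer: 2971215073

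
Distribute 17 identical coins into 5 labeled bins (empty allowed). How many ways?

Stars and bars: C(n+k-1, k-1) = C(21,4).

Final answer: C(21,4) = 5985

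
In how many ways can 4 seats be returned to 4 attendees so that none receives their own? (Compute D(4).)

D(n) = (n-1)(D(n-1) + D(n-2)), D(0)=1, D(1)=0.
D(2) = 1 x (0 + 1) = 1
D(3) = 2 x (1 + 0) = 2
D(4) = 3 x (D(3) + D(2)) = 3 x (2 + 1)

Final answer: D(4) = 9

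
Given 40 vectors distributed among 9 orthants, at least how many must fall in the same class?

By pigeonhole with 40 objects and 9 categories: ceiling(40/9).

Final answer: 5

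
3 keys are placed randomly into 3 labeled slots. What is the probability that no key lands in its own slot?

Derangements satisfy D(n) = (n-1)(D(n-1) + D(n-2)), starting from D(0)=1, D(1)=0.
Building up: D(2)=1, D(3)=2.
Total arrangements: 3! = 6.
Probability = D(3)/3! = 1/3.

Final answer: D(3)/3! = 2/6 = 0.333333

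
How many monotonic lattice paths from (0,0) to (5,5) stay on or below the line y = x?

Total monotonic paths to (5,5): C(10,5) = 252.
A path is bad iff it touches y = x + 1; reflecting its initial segment maps bad paths bijectively onto all paths to (4,6), of which there are C(10,6) = 210.
Valid Dyck paths: 252 - 210.
(These counts are the Catalan numbers.)

Final answer: C_{5} = 42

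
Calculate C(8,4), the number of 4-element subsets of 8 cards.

C(8,4) = 8!/(4! x (8-4)!).

Final answer: C(8,4) = 70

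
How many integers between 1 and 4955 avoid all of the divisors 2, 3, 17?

|div by 2|=2477, |div by 3|=1651, |div by 17|=291.
|div by 2&3|=825, |div by 2&17|=145, |div by 3&17|=97, |div by all|=48.
By inclusion-exclusion, divisible by at least one: 2477+1651+291-825-145-97+48 = 3400.
Not divisible by any: 4955 - 3400.

Final answer: 1555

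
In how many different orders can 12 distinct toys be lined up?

The number of ways to arrange 12 distinct objects is 12!.

Final answer: 12! = 479001600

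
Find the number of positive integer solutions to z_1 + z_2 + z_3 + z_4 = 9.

Substitute z'_i = z_i - 1 (so z'_i >= 0). Then sum z'_i = 9 - 4 = 5.
Stars and bars: C(5+4-1, 4-1) = C(8,3).

Final answer: C(8,3) = 56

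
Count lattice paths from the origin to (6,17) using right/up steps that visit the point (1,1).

Paths (0,0)->(1,1): C(2,1) = 2.
Paths (1,1)->(6,17): C(21,16) = 20349.
By multiplication principle: 2 x 20349.

Final answer: 40698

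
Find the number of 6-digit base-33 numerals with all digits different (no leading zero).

The leading digit has 32 choices (anything but zero); the next has 32 (anything but the first), then 31, and so on, one fewer each time.
Total: 32 x 32 x 31 x 30 x 29 x 28.

Final answer: 773283840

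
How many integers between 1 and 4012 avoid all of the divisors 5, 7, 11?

|div by 5|=802, |div by 7|=573, |div by 11|=364.
|div by 5&7|=114, |div by 5&11|=72, |div by 7&11|=52, |div by all|=10.
By inclusion-exclusion, divisible by at least one: 802+573+364-114-72-52+10 = 1511.
Not divisible by any: 4012 - 1511.

Final answer: 2501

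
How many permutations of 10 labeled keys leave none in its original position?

Use the recurrence D(n) = (n-1)(D(n-1) + D(n-2)) with D(0)=1, D(1)=0.
D(2) = 1 x (0 + 1) = 1
D(3) = 2 x (1 + 0) = 2
D(4) = 3 x (2 + 1) = 9
D(5) = 4 x (9 + 2) = 44
D(6) = 5 x (44 + 9) = 265
D(7) = 6 x (265 + 44) = 1854
D(8) = 7 x (1854 + 265) = 14833
D(9) = 8 x (14833 + 1854) = 133496
D(10) = 9 x (D(9) + D(8)) = 9 x (133496 + 14833)

Final answer: D(10) = 1334961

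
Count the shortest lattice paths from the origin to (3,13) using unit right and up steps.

Each path has 3 right steps and 13 up steps in some order (16 steps total).
Choose which 13 of the 16 steps are up: C(16,13).

Final answer: C(16,13) = 560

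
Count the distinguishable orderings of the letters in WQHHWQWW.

Letters (H:2, Q:2, W:4). Total letters: 8.
Permutations = 8!/(4! x 2! x 2!).

Final answer: 420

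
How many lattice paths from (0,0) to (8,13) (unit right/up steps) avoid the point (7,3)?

Total paths to (8,13): C(21,13) = 203490.
Paths through (7,3): C(10,3) x C(11,10) = 1320.
Avoiding (7,3): 203490 - 1320.

Final answer: 202170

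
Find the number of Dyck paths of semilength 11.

Total monotonic paths to (11,11): C(22,11) = 705432.
By the reflection principle, paths that go above the diagonal number C(22,12) = 646646.
Valid Dyck paths: 705432 - 646646.
(Check: C(22,11) - C(22,12) = C(22,11)/12, the Catalan number C_{11}.)

Final answer: C_{11} = 58786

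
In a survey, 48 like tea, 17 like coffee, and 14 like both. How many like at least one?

|A union B| = |A| + |B| - |A intersect B| = 48 + 17 - 14.

Final answer: 51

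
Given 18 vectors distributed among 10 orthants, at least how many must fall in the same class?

By pigeonhole with 18 objects and 10 categories: ceiling(18/10).

Final answer: 2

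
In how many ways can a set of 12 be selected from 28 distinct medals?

C(28,12) = 28!/(12! x 16!).

Final answer: \binom{28}{12} = 30421755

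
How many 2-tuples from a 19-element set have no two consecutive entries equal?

First character: 19 choices. Each subsequent: 18 choices (must differ from the previous one).
Total: 19 x 18^1.

Final answer: 19 x 18^{1} = 342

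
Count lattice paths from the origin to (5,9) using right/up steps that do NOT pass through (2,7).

Total paths to (5,9): C(14,9) = 2002.
Paths through (2,7): C(9,7) x C(5,2) = 360.
Avoiding (2,7): 2002 - 360.

Final answer: 1642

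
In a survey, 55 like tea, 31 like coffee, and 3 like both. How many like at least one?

|A union B| = |A| + |B| - |A intersect B| = 55 + 31 - 3.

Final answer: 83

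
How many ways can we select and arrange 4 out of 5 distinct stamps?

P(5,4) = 5!/(5-4)! = 5!/1!.

Final answer: P(5,4) = 120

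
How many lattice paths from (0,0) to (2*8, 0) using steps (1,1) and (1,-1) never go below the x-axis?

Total monotonic paths to (8,8): C(16,8) = 12870.
A path is bad iff it touches y = x + 1; reflecting its initial segment maps bad paths bijectively onto all paths to (7,9), of which there are C(16,9) = 11440.
Valid Dyck paths: 12870 - 11440.
(This is the Catalan number C_{8}.)

Final answer: C_{8} = 1430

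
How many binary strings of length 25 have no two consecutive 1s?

A valid string ends in 0 (append to any length-(n-1) valid string) or in 01 (append to any length-(n-2) valid string), so a(n) = a(n-1) + a(n-2) with a(1)=2, a(2)=3.
Computing successive values: a(1)=2, a(2)=3, a(3)=5, a(4)=8, a(5)=13, a(6)=21, a(7)=34, a(8)=55, a(9)=89, a(10)=144, a(11)=233, a(12)=377, a(13)=610, a(14)=987, a(15)=1597, a(16)=2584, a(17)=4181, a(18)=6765, a(19)=10946, a(20)=17711, a(21)=28657, a(22)=46368, a(23)=75025, a(24)=121393, a(25)=196418.

Final answer: 196418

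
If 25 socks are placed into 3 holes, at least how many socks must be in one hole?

By the pigeonhole principle: ceiling(25/3).

Final answer: 9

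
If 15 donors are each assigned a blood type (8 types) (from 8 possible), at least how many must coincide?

There are 8 possible values for blood type (8 types). With 15 donors and 8 categories, by pigeonhole: ceiling(15/8).

Final answer: 2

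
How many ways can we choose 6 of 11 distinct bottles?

C(11,6) = 11!/(6! x (11-6)!).

Final answer: C(11,6) = 462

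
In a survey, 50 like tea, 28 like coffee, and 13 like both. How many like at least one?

|A union B| = |A| + |B| - |A intersect B| = 50 + 28 - 13.

Final answer: 65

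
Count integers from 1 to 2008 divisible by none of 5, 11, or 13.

|div by 5|=401, |div by 11|=182, |div by 13|=154.
|div by 5&11|=36, |div by 5&13|=30, |div by 11&13|=14, |div by all|=2.
By inclusion-exclusion, divisible by at least one: 401+182+154-36-30-14+2 = 659.
Not divisible by any: 2008 - 659.

Final answer: 1349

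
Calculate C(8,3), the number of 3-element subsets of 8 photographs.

C(8,3) = 8!/(3! x (8-3)!).

Final answer: C(8,3) = 56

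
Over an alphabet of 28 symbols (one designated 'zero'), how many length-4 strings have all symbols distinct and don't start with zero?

The leading digit has 27 choices (anything but zero); the next has 27 (anything but the first), then 26, and so on, one fewer each time.
Total: 27 x 27 x 26 x 25.

Final answer: 473850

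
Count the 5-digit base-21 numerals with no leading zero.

Leading digit: 20 options (nonzero). Other 4 digit(s): 21 options each.
Total: 20 x 21^4.

Final answer: 3889620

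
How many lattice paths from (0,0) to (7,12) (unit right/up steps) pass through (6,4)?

Paths (0,0)->(6,4): C(10,4) = 210.
Paths (6,4)->(7,12): C(9,8) = 9.
By multiplication principle: 210 x 9.

Final answer: 1890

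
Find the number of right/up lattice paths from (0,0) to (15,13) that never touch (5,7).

Total paths to (15,13): C(28,13) = 37442160.
Paths through (5,7): C(12,7) x C(16,6) = 6342336.
Avoiding (5,7): 37442160 - 6342336.

Final answer: 31099824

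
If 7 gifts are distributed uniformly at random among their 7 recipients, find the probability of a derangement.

Derangements satisfy D(n) = (n-1)(D(n-1) + D(n-2)), starting from D(0)=1, D(1)=0.
Building up: D(2)=1, D(3)=2, D(4)=9, D(5)=44, D(6)=265, D(7)=1854.
Total arrangements: 7! = 5040.
Probability = D(7)/7! = 103/280.

Final answer: D(7)/7! = 1854/5040 = 0.367857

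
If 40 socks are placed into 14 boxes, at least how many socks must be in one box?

By the pigeonhole principle: ceiling(40/14).

Final answer: 3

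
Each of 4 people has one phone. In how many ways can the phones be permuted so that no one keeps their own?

Use the recurrence D(n) = (n-1)(D(n-1) + D(n-2)) with D(0)=1, D(1)=0.
D(2) = 1 x (0 + 1) = 1
D(3) = 2 x (1 + 0) = 2
D(4) = 3 x (D(3) + D(2)) = 3 x (2 + 1)

Final answer: D(4) = 9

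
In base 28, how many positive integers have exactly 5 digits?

Leading digit: 27 options (nonzero). Other 4 digit(s): 28 options each.
Total: 27 x 28^4.

Final answer: 16595712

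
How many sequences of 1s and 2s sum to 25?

Let f(n) be the number of climbs. Removing the last move (1 or 2 steps) gives f(n) = f(n-1) + f(n-2); base cases f(1)=1, f(2)=2.
Building up term by term: f(1)=1, f(2)=2, f(3)=3, f(4)=5, f(5)=8, f(6)=13, f(7)=21, f(8)=34, f(9)=55, f(10)=89, f(11)=144, f(12)=233, f(13)=377, f(14)=610, f(15)=987, f(16)=1597, f(17)=2584, f(18)=4181, f(19)=6765, f(20)=10946, f(21)=17711, f(22)=28657, f(23)=46368, f(24)=75025, f(25)=121393.

Final answer: 121393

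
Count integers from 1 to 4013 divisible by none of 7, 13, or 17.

|div by 7|=573, |div by 13|=308, |div by 17|=236.
|div by 7&13|=44, |div by 7&17|=33, |div by 13&17|=18, |div by all|=2.
By inclusion-exclusion, divisible by at least one: 573+308+236-44-33-18+2 = 1024.
Not divisible by any: 4013 - 1024.

Final answer: 2989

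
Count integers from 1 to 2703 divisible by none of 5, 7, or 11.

|div by 5|=540, |div by 7|=386, |div by 11|=245.
|div by 5&7|=77, |div by 5&11|=49, |div by 7&11|=35, |div by all|=7.
By inclusion-exclusion, divisible by at least one: 540+386+245-77-49-35+7 = 1017.
Not divisible by any: 2703 - 1017.

Final answer: 1686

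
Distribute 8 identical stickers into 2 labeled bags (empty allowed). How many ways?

Stars and bars: C(n+k-1, k-1) = C(9,1).

Final answer: C(9,1) = 9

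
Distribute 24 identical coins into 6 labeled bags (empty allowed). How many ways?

Stars and bars: C(n+k-1, k-1) = C(29,5).

Final answer: C(29,5) = 118755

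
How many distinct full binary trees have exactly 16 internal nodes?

This is a standard Catalan-number count: the answer is C_n. Here n = 16.
C_n = C(2n,n)/(n+1), so C_{16} = C(32,16)/17 = 601080390/17.

Final answer: C_{16} = 35357670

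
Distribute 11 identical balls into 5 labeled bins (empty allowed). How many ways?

Stars and bars: C(n+k-1, k-1) = C(15,4).

Final answer: C(15,4) = 1365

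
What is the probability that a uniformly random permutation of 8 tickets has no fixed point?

D(n) = (n-1)(D(n-1) + D(n-2)), D(0)=1, D(1)=0.
Building up: D(2)=1, D(3)=2, D(4)=9, D(5)=44, D(6)=265, D(7)=1854, D(8)=14833.
Total arrangements: 8! = 40320.
Probability = D(8)/8! = 2119/5760.

Final answer: D(8)/8! = 14833/40320 = 0.367882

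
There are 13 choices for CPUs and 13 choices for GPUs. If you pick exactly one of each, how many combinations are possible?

By the multiplication principle: 13 x 13.

Final answer: 169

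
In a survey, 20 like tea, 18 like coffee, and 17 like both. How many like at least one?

|A union B| = |A| + |B| - |A intersect B| = 20 + 18 - 17.

Final answer: 21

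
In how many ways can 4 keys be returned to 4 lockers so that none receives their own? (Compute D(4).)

Derangements satisfy D(n) = (n-1)(D(n-1) + D(n-2)), starting from D(0)=1, D(1)=0.
D(2) = 1 x (0 + 1) = 1
D(3) = 2 x (1 + 0) = 2
D(4) = 3 x (D(3) + D(2)) = 3 x (2 + 1)

Final answer: D(4) = 9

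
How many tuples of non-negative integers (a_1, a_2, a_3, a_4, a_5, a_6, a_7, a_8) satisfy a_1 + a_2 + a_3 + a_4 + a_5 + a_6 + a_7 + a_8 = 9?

Stars and bars with 9 stars and 7 bars:
C(9+8-1, 8-1) = C(16,7).

Final answer: C(16,7) = 11440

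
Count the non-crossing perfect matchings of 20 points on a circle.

This is counted by the nth Catalan number C_n. Here n = 20/2 = 10.
Using C_0 = 1 and C_(k+1) = C_k x 2(2k+1)/(k+2), build up term by term: C_1=1, C_2=2, C_3=5, C_4=14, C_5=42, C_6=132, C_7=429, C_8=1430, C_9=4862, C_10=16796.

Final answer: C_{10} = 16796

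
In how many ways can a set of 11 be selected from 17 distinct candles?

C(17,11) = 17!/(11! x 6!).

Final answer: \binom{17}{11} = 12376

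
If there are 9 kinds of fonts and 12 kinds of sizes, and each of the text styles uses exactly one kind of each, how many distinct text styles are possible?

By the multiplication principle: 9 x 12.

Final answer: 108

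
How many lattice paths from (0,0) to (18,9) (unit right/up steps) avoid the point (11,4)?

Total paths to (18,9): C(27,9) = 4686825.
Paths through (11,4): C(15,4) x C(12,5) = 1081080.
Avoiding (11,4): 4686825 - 1081080.

Final answer: 3605745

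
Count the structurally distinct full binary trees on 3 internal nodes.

The structures are counted by the Catalan number C_n. Here n = 3.
C_n = (2n)!/(n!(n+1)!), so C_{3} = 6!/(3! x 4!) = C(6,3)/4 = 20/4.

Final answer: C_{3} = 5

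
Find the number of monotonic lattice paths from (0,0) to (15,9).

Each path has 15 right steps and 9 up steps in some order (24 steps total).
Choose which 9 of the 24 steps are up: C(24,9).

Final answer: C(24,9) = 1307504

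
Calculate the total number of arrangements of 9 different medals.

The number of ways to arrange 9 distinct objects is 9!.

Final answer: 9! = 362880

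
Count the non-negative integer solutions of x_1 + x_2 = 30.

Stars and bars with 30 stars and 1 bars:
C(30+2-1, 2-1) = C(31,1).

Final answer: C(31,1) = 31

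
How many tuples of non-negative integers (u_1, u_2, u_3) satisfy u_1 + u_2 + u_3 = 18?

Stars and bars with 18 stars and 2 bars:
C(18+3-1, 3-1) = C(20,2).

Final answer: C(20,2) = 190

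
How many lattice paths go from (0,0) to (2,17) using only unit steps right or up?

Each path has 2 right steps and 17 up steps in some order (19 steps total).
Choose which 17 of the 19 steps are up: C(19,17).

Final answer: C(19,17) = 171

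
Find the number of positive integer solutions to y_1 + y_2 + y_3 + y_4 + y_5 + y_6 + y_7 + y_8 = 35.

Substitute y'_i = y_i - 1 (so y'_i >= 0). Then sum y'_i = 35 - 8 = 27.
Stars and bars: C(27+8-1, 8-1) = C(34,7).

Final answer: C(34,7) = 5379616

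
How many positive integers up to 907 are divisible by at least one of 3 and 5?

Multiples of 3: 302. Multiples of 5: 181. Of both (lcm=15): 60.
By inclusion-exclusion: 302 + 181 - 60.

Final answer: 423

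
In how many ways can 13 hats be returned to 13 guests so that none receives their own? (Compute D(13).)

Derangements satisfy D(n) = (n-1)(D(n-1) + D(n-2)), starting from D(0)=1, D(1)=0.
D(2) = 1 x (0 + 1) = 1
D(3) = 2 x (1 + 0) = 2
D(4) = 3 x (2 + 1) = 9
D(5) = 4 x (9 + 2) = 44
D(6) = 5 x (44 + 9) = 265
D(7) = 6 x (265 + 44) = 1854
D(8) = 7 x (1854 + 265) = 14833
D(9) = 8 x (14833 + 1854) = 133496
D(10) = 9 x (133496 + 14833) = 1334961
D(11) = 10 x (1334961 + 133496) = 14684570
D(12) = 11 x (14684570 + 1334961) = 176214841
D(13) = 12 x (D(12) + D(11)) = 12 x (176214841 + 14684570)

Final answer: D(13) = 2290792932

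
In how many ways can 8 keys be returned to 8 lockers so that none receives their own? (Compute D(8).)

Derangements satisfy D(n) = (n-1)(D(n-1) + D(n-2)), starting from D(0)=1, D(1)=0.
D(2) = 1 x (0 + 1) = 1
D(3) = 2 x (1 + 0) = 2
D(4) = 3 x (2 + 1) = 9
D(5) = 4 x (9 + 2) = 44
D(6) = 5 x (44 + 9) = 265
D(7) = 6 x (265 + 44) = 1854
D(8) = 7 x (D(7) + D(6)) = 7 x (1854 + 265)

Final answer: D(8) = 14833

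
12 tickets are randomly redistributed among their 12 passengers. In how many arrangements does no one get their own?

Derangements satisfy D(n) = (n-1)(D(n-1) + D(n-2)), starting from D(0)=1, D(1)=0.
D(2) = 1 x (0 + 1) = 1
D(3) = 2 x (1 + 0) = 2
D(4) = 3 x (2 + 1) = 9
D(5) = 4 x (9 + 2) = 44
D(6) = 5 x (44 + 9) = 265
D(7) = 6 x (265 + 44) = 1854
D(8) = 7 x (1854 + 265) = 14833
D(9) = 8 x (14833 + 1854) = 133496
D(10) = 9 x (133496 + 14833) = 1334961
D(11) = 10 x (1334961 + 133496) = 14684570
D(12) = 11 x (D(11) + D(10)) = 11 x (14684570 + 1334961)

Final answer: D(12) = 176214841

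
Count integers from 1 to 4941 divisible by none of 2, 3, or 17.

|div by 2|=2470, |div by 3|=1647, |div by 17|=290.
|div by 2&3|=823, |div by 2&17|=145, |div by 3&17|=96, |div by all|=48.
By inclusion-exclusion, divisible by at least one: 2470+1647+290-823-145-96+48 = 3391.
Not divisible by any: 4941 - 3391.

Final answer: 1550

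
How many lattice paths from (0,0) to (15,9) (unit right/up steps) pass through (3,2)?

Paths (0,0)->(3,2): C(5,2) = 10.
Paths (3,2)->(15,9): C(19,7) = 50388.
By multiplication principle: 10 x 50388.

Final answer: 503880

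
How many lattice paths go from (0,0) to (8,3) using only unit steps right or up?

Each path has 8 right steps and 3 up steps in some order (11 steps total).
Choose which 3 of the 11 steps are up: C(11,3).

Final answer: C(11,3) = 165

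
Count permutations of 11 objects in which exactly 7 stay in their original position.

Choose which 7 elements are fixed: C(11,7) = 330.
Derange the remaining 4 using D(j) = (j-1)(D(j-1) + D(j-2)), D(0)=1, D(1)=0: D(2)=1, D(3)=2, D(4)=9.
Total: 330 x 9.

Final answer: C(11,7) D(4) = 2970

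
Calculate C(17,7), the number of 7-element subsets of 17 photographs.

C(17,7) = 17!/(7! x 10!).

Final answer: \binom{17}{7} = 19448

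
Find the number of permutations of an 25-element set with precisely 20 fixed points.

Choose which 20 elements are fixed: C(25,20) = 53130.
Derange the remaining 5 using D(j) = (j-1)(D(j-1) + D(j-2)), D(0)=1, D(1)=0: D(2)=1, D(3)=2, D(4)=9, D(5)=44.
Total: 53130 x 44.

Final answer: C(25,20) D(5) = 2337720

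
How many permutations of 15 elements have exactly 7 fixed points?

Choose which 7 elements are fixed: C(15,7) = 6435.
Derange the remaining 8 using D(j) = (j-1)(D(j-1) + D(j-2)), D(0)=1, D(1)=0: D(2)=1, D(3)=2, D(4)=9, D(5)=44, D(6)=265, D(7)=1854, D(8)=14833.
Total: 6435 x 14833.

Final answer: C(15,7) D(8) = 95450355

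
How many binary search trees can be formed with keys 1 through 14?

This is a standard Catalan-number count: the answer is C_n. Here n = 14.
Using C_0 = 1 and C_(k+1) = C_k x 2(2k+1)/(k+2), build up term by term: C_1=1, C_2=2, C_3=5, C_4=14, C_5=42, C_6=132, C_7=429, C_8=1430, C_9=4862, C_10=16796, C_11=58786, C_12=208012, C_13=742900, C_14=2674440.

Final answer: C_{14} = 2674440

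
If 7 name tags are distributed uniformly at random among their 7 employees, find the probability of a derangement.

D(n) = (n-1)(D(n-1) + D(n-2)), D(0)=1, D(1)=0.
Building up: D(2)=1, D(3)=2, D(4)=9, D(5)=44, D(6)=265, D(7)=1854.
Total arrangements: 7! = 5040.
Probability = D(7)/7! = 103/280.

Final answer: D(7)/7! = 1854/5040 = 0.367857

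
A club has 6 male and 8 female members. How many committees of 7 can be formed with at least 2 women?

Sum over valid woman counts:
C(8,2)C(6,5) = 168
C(8,3)C(6,4) = 840
C(8,4)C(6,3) = 1400
C(8,5)C(6,2) = 840
C(8,6)C(6,1) = 168
C(8,7)C(6,0) = 8
Total: 168 + 840 + 1400 + 840 + 168 + 8.

Final answer: 3424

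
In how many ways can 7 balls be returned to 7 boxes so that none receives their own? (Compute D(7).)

D(n) = (n-1)(D(n-1) + D(n-2)), D(0)=1, D(1)=0.
D(2) = 1 x (0 + 1) = 1
D(3) = 2 x (1 + 0) = 2
D(4) = 3 x (2 + 1) = 9
D(5) = 4 x (9 + 2) = 44
D(6) = 5 x (44 + 9) = 265
D(7) = 6 x (D(6) + D(5)) = 6 x (265 + 44)

Final answer: D(7) = 1854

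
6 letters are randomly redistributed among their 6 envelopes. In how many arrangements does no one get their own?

D(n) = (n-1)(D(n-1) + D(n-2)), D(0)=1, D(1)=0.
D(2) = 1 x (0 + 1) = 1
D(3) = 2 x (1 + 0) = 2
D(4) = 3 x (2 + 1) = 9
D(5) = 4 x (9 + 2) = 44
D(6) = 5 x (D(5) + D(4)) = 5 x (44 + 9)

Final answer: D(6) = 265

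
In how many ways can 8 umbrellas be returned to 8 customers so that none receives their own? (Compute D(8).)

D(n) = (n-1)(D(n-1) + D(n-2)), D(0)=1, D(1)=0.
D(2) = 1 x (0 + 1) = 1
D(3) = 2 x (1 + 0) = 2
D(4) = 3 x (2 + 1) = 9
D(5) = 4 x (9 + 2) = 44
D(6) = 5 x (44 + 9) = 265
D(7) = 6 x (265 + 44) = 1854
D(8) = 7 x (D(7) + D(6)) = 7 x (1854 + 265)

Final answer: D(8) = 14833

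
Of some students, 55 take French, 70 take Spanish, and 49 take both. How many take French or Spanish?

|A union B| = |A| + |B| - |A intersect B| = 55 + 70 - 49.

Final answer: 76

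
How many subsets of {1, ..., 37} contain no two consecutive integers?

Condition on whether n belongs to the subset: if not, any valid subset of {1, ..., n-1} works (a(n-1)); if so, n-1 is excluded and the rest is a valid subset of {1, ..., n-2} (a(n-2)). Hence a(n) = a(n-1) + a(n-2), a(1)=2, a(2)=3.
Building up term by term: a(1)=2, a(2)=3, a(3)=5, a(4)=8, a(5)=13, a(6)=21, a(7)=34, a(8)=55, a(9)=89, a(10)=144, a(11)=233, a(12)=377, a(13)=610, a(14)=987, a(15)=1597, a(16)=2584, a(17)=4181, a(18)=6765, a(19)=10946, a(20)=17711, a(21)=28657, a(22)=46368, a(23)=75025, a(24)=121393, a(25)=196418, a(26)=317811, a(27)=514229, a(28)=832040, a(29)=1346269, a(30)=2178309, a(31)=3524578, a(32)=5702887, a(33)=9227465, a(34)=14930352, a(35)=24157817, a(36)=39088169, a(37)=63245986.

Final answer: 63245986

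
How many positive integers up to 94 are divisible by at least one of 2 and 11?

Multiples of 2: 47. Multiples of 11: 8. Of both (lcm=22): 4.
By inclusion-exclusion: 47 + 8 - 4.

Final answer: 51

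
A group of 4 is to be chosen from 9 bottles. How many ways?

C(9,4) = 9!/(4! x 5!).

Final answer: \binom{9}{4} = 126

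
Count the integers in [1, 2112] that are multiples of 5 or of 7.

Multiples of 5: 422. Multiples of 7: 301. Of both (lcm=35): 60.
By inclusion-exclusion: 422 + 301 - 60.

Final answer: 663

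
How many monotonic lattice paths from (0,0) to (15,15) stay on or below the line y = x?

Total monotonic paths to (15,15): C(30,15) = 155117520.
By the reflection principle, paths that go above the diagonal number C(30,16) = 145422675.
Valid Dyck paths: 155117520 - 145422675.
(This is the Catalan number C_{15}.)

Final answer: C_{15} = 9694845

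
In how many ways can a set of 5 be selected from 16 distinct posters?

C(16,5) = 16!/(5! x 11!).

Final answer: \binom{16}{5} = 4368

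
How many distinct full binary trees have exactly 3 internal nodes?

The structures are counted by the Catalan number C_n. Here n = 3.
C_n = (2n)!/(n!(n+1)!), so C_{3} = 6!/(3! x 4!) = C(6,3)/4 = 20/4.

Final answer: C_{3} = 5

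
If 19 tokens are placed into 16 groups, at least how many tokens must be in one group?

By the pigeonhole principle: ceiling(19/16).

Final answer: 2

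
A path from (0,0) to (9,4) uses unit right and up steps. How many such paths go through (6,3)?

Paths (0,0)->(6,3): C(9,3) = 84.
Paths (6,3)->(9,4): C(4,1) = 4.
By multiplication principle: 84 x 4.

Final answer: 336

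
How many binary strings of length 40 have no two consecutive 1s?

A valid string ends in 0 (append to any length-(n-1) valid string) or in 01 (append to any length-(n-2) valid string), so a(n) = a(n-1) + a(n-2) with a(1)=2, a(2)=3.
Building up term by term: a(1)=2, a(2)=3, a(3)=5, a(4)=8, a(5)=13, a(6)=21, a(7)=34, a(8)=55, a(9)=89, a(10)=144, a(11)=233, a(12)=377, a(13)=610, a(14)=987, a(15)=1597, a(16)=2584, a(17)=4181, a(18)=6765, a(19)=10946, a(20)=17711, a(21)=28657, a(22)=46368, a(23)=75025, a(24)=121393, a(25)=196418, a(26)=317811, a(27)=514229, a(28)=832040, a(29)=1346269, a(30)=2178309, a(31)=3524578, a(32)=5702887, a(33)=9227465, a(34)=14930352, a(35)=24157817, a(36)=39088169, a(37)=63245986, a(38)=102334155, a(39)=165580141, a(40)=267914296.

Final answer: 267914296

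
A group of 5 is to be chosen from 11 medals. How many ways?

C(11,5) = 11!/(5! x 6!).

Final answer: \binom{11}{5} = 462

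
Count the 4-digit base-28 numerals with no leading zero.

In base 28, the leading digit has 27 choices (1..27); each of the remaining 3 digits has 28 choices.
Total: 27 x 28^3.

Final answer: 592704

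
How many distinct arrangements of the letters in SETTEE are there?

Letters (E:3, S:1, T:2). Total letters: 6.
Permutations = 6!/(3! x 2!).

Final answer: 60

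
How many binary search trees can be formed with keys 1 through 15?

The structures are counted by the Catalan number C_n. Here n = 15.
C_n = C(2n,n)/(n+1), so C_{15} = C(30,15)/16 = 155117520/16.

Final answer: C_{15} = 9694845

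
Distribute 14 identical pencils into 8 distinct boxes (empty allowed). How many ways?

Stars and bars: C(n+k-1, k-1) = C(21,7).

Final answer: C(21,7) = 116280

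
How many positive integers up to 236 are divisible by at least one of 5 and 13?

Multiples of 5: 47. Multiples of 13: 18. Of both (lcm=65): 3.
By inclusion-exclusion: 47 + 18 - 3.

Final answer: 62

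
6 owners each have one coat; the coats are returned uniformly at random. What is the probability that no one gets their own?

D(n) = (n-1)(D(n-1) + D(n-2)), D(0)=1, D(1)=0.
Building up: D(2)=1, D(3)=2, D(4)=9, D(5)=44, D(6)=265.
Total arrangements: 6! = 720.
Probability = D(6)/6! = 53/144.

Final answer: D(6)/6! = 265/720 = 0.368056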